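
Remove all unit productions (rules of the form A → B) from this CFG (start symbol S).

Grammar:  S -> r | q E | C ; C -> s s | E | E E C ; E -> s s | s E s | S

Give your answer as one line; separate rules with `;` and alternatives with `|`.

Unit pairs: C ⇒* {E, S}; E ⇒* {C, S}; S ⇒* {C, E}.
For each unit pair (A, B), copy every non-unit production of B to A, then drop all unit productions.

S -> s s | s E s | E E C | r | q E; C -> s s | s E s | E E C | r | q E; E -> s s | s E s | E E C | r | q E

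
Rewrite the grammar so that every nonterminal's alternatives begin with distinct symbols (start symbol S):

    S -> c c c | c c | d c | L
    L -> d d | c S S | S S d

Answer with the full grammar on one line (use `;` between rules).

S has alternatives sharing prefix 'c c': factor to S → c c S' with S' → c | ε.

S -> d c | L | c c S'; L -> d d | c S S | S S d; S' -> c | ε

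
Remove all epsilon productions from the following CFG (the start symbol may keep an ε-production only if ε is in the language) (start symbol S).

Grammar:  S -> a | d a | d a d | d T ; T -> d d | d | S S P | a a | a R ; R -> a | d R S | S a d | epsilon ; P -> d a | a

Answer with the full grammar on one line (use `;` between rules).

Nullable set = {R}.
ε ∉ L(G), so no ε-production is kept.
For each production, add variants omitting each subset of nullable occurrences: T → a R gives a R | a. R → d R S gives d R S | d S.

S -> a | d a | d a d | d T; T -> d d | d | S S P | a a | a R | a; R -> a | d R S | d S | S a d; P -> d a | a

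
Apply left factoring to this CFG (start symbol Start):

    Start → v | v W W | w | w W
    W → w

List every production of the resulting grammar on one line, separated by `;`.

Start → v Start1 | w Start2; W → w; Start1 → epsilon | W W; Start2 → epsilon | W

Start has alternatives sharing prefix 'v': factor to Start → v Start1 with Start1 → ε | W W.
Start has alternatives sharing prefix 'w': factor to Start → w Start2 with Start2 → ε | W.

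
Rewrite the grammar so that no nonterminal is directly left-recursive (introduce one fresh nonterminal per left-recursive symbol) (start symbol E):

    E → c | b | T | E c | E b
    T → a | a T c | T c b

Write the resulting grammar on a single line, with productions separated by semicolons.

Directly left-recursive nonterminals: E, T.
For E: α = {c, b}, β = {c, b, T}. Rewrite as E → β E' and E' → α E' | ε.
For T: α = {c b}, β = {a, a T c}. Rewrite as T → β T' and T' → α T' | ε.

E → c E' | b E' | T E'; T → a T' | a T c T'; E' → c E' | b E' | ε; T' → c b T' | ε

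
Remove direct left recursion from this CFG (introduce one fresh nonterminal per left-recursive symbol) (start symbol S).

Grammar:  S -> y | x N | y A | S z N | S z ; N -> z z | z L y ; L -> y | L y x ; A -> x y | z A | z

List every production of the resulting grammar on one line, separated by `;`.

S, L are directly left-recursive.
For S: α = {z N, z}, β = {y, x N, y A}. Rewrite as S → β S' and S' → α S' | ε.
For L: α = {y x}, β = {y}. Rewrite as L → β L' and L' → α L' | ε.

S -> y S' | x N S' | y A S'; N -> z z | z L y; L -> y L'; A -> x y | z A | z; S' -> z N S' | z S' | ε; L' -> y x L' | ε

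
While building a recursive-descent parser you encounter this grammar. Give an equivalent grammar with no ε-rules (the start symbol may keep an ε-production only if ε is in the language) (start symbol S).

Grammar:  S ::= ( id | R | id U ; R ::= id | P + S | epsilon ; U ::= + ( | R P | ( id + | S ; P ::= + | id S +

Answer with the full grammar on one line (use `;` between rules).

S ::= ( id | R | id U | id | epsilon; R ::= id | P + S | P +; U ::= + ( | R P | P | ( id + | S; P ::= + | id S + | id +

Nullable nonterminals: {R, S, U}.
ε ∈ L(G) since S is nullable, so keep S → ε.
Add the nullable-subset variants: S → id U gives id U | id. R → P + S gives P + S | P +. U → R P gives R P | P. P → id S + gives id S + | id +.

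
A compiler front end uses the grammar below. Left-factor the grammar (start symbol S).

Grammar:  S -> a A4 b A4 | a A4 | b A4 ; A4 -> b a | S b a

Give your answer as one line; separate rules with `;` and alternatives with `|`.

S -> b A4 | a A4 S'; A4 -> b a | S b a; S' -> b A4 | ε

S has alternatives sharing prefix 'a A4': factor to S → a A4 S' with S' → b A4 | ε.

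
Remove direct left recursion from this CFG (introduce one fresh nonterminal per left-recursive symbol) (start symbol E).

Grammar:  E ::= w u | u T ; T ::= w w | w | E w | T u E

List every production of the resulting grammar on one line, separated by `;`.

Left recursion appears on T.
For T: α = {u E}, β = {w w, w, E w}. Rewrite as T → β T' and T' → α T' | ε.

E ::= w u | u T; T ::= w w T' | w T' | E w T'; T' ::= u E T' | ε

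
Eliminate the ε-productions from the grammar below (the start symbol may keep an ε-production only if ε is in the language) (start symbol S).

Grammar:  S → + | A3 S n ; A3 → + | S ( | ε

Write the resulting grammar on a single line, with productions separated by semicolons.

S → + | A3 S n | S n; A3 → + | S (

Nullable nonterminals: {A3}.
ε ∉ L(G), so no ε-production is kept.
For each production, add variants omitting each subset of nullable occurrences: S → A3 S n gives A3 S n | S n.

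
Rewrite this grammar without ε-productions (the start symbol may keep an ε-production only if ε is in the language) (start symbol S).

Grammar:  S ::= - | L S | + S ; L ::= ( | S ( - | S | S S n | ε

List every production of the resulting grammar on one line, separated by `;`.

The nullable symbols are {L}.
ε ∉ L(G), so no ε-production is kept.

S ::= - | L S | + S; L ::= ( | S ( - | S | S S n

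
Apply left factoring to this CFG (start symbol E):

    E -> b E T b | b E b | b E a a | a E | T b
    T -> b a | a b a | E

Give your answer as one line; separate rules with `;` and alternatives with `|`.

E has alternatives sharing prefix 'b E': factor to E → b E E' with E' → T b | b | a a.

E -> a E | T b | b E E'; T -> b a | a b a | E; E' -> T b | b | a a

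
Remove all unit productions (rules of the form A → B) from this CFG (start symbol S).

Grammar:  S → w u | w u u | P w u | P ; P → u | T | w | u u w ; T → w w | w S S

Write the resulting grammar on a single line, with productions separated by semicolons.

Unit pairs: P ⇒* {T}; S ⇒* {P, T}.
For each unit pair (A, B), copy every non-unit production of B to A, then drop all unit productions.

S → w u | w u u | P w u | u | w | u u w | w w | w S S; P → u | w | u u w | w w | w S S; T → w w | w S S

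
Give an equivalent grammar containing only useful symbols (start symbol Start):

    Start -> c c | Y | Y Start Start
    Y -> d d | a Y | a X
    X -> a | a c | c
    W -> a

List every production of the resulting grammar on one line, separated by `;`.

Generating nonterminals: {Start, W, X, Y}.
Reachable from Start after that: {Start, X, Y}.
Removed useless symbols: {W} and every production mentioning them.

Start -> c c | Y | Y Start Start; Y -> d d | a Y | a X; X -> a | a c | c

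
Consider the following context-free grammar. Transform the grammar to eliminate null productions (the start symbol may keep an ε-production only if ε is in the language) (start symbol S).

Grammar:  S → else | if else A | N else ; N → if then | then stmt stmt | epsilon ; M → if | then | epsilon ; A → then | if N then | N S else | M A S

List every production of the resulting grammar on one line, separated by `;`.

S → else | if else A | N else; N → if then | then stmt stmt; M → if | then; A → then | if N then | if then | N S else | S else | M A S | A S

Nullable set = {M, N}.
ε ∉ L(G), so no ε-production is kept.
Expand every rule over subsets of its nullable positions: A → if N then gives if N then | if then. A → N S else gives N S else | S else. A → M A S gives M A S | A S.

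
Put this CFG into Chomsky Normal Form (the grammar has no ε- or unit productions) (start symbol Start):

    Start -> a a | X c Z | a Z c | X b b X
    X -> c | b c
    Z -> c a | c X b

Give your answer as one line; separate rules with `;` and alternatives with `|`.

Introduce a nonterminal for each terminal appearing in a rule of length ≥ 2: X1 → a, X2 → c, X3 → b.
Binarize each right-hand side of length ≥ 3 by chaining fresh nonterminals (Y1, Y2, …): affected rules were Start → X X2 Z; Start → X1 Z X2; Start → X X3 X3 X; Z → X2 X X3.

Start -> X1 X1 | X Y1 | X1 Y2 | X Y3; X -> c | X3 X2; Z -> X2 X1 | X2 Y5; X1 -> a; X2 -> c; X3 -> b; Y1 -> X2 Z; Y2 -> Z X2; Y3 -> X3 Y4; Y4 -> X3 X; Y5 -> X X3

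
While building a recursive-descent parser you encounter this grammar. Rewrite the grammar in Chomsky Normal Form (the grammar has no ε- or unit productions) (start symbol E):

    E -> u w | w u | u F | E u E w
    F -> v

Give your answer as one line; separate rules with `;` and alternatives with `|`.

E -> X1 X2 | X2 X1 | X1 F | E Y1; F -> v; X1 -> u; X2 -> w; Y1 -> X1 Y2; Y2 -> E X2

Introduce a nonterminal for each terminal appearing in a rule of length ≥ 2: X1 → u, X2 → w.
Binarize each right-hand side of length ≥ 3 by chaining fresh nonterminals (Y1, Y2, …): affected rules were E → E X1 E X2.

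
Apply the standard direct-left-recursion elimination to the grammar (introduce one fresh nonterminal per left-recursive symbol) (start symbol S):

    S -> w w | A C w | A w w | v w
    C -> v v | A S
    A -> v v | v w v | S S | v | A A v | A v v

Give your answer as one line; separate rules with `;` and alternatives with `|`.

Directly left-recursive nonterminal: A.
For A: α = {A v, v v}, β = {v v, v w v, S S, v}. Rewrite as A → β A' and A' → α A' | ε.

S -> w w | A C w | A w w | v w; C -> v v | A S; A -> v v A' | v w v A' | S S A' | v A'; A' -> A v A' | v v A' | epsilon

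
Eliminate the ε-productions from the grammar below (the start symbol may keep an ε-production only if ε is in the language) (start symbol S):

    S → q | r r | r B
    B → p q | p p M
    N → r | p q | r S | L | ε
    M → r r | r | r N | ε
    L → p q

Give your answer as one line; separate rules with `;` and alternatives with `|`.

Nullable nonterminals: {M, N}.
ε ∉ L(G), so no ε-production is kept.
For each production, add variants omitting each subset of nullable occurrences: B → p p M gives p p M | p p.

S → q | r r | r B; B → p q | p p M | p p; N → r | p q | r S | L; M → r r | r | r N; L → p q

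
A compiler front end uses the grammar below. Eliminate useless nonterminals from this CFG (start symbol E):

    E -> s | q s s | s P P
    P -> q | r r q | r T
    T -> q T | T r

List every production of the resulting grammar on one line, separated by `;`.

E -> s | q s s | s P P; P -> q | r r q

Generating nonterminals: {E, P}.
Reachable from E after that: {E, P}.
Removed useless symbols: {T} and every production mentioning them.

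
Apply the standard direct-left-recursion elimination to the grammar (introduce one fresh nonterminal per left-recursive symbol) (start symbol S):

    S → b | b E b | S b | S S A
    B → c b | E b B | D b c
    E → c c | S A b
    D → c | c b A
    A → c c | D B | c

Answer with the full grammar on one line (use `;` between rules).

S → b S' | b E b S'; B → c b | E b B | D b c; E → c c | S A b; D → c | c b A; A → c c | D B | c; S' → b S' | S A S' | ε

S is directly left-recursive.
For S: α = {b, S A}, β = {b, b E b}. Rewrite as S → β S' and S' → α S' | ε.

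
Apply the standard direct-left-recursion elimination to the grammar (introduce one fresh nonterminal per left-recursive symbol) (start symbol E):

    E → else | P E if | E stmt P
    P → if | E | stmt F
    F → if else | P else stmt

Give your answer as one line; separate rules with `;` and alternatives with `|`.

E → else E' | P E if E'; P → if | E | stmt F; F → if else | P else stmt; E' → stmt P E' | ε

Left recursion appears on E.
For E: α = {stmt P}, β = {else, P E if}. Rewrite as E → β E' and E' → α E' | ε.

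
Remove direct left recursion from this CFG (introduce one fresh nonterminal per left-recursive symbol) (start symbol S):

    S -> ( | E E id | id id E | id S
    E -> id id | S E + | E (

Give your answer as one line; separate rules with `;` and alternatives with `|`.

S -> ( | E E id | id id E | id S; E -> id id E' | S E + E'; E' -> ( E' | ε

Left recursion appears on E.
For E: α = {(}, β = {id id, S E +}. Rewrite as E → β E' and E' → α E' | ε.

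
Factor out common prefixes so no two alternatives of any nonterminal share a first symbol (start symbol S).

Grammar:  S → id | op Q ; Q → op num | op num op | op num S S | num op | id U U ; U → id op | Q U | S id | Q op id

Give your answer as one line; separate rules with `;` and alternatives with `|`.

S → id | op Q; Q → num op | id U U | op num Q'; U → id op | S id | Q U'; Q' → epsilon | op | S S; U' → U | op id

Q has alternatives sharing prefix 'op num': factor to Q → op num Q' with Q' → ε | op | S S.
U has alternatives sharing prefix 'Q': factor to U → Q U' with U' → U | op id.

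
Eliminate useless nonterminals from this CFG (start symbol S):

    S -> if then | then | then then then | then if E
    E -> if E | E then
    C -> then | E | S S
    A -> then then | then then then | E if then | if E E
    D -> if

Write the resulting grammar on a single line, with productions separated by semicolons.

S -> if then | then | then then then

Generating nonterminals: {A, C, D, S}.
Reachable from S after that: {S}.
Removed useless symbols: {A, C, D, E} and every production mentioning them.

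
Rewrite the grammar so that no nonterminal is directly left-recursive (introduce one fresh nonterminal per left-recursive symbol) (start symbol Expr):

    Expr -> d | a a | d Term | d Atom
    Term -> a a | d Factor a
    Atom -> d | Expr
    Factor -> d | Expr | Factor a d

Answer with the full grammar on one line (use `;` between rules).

Factor is directly left-recursive.
For Factor: α = {a d}, β = {d, Expr}. Rewrite as Factor → β Factor1 and Factor1 → α Factor1 | ε.

Expr -> d | a a | d Term | d Atom; Term -> a a | d Factor a; Atom -> d | Expr; Factor -> d Factor1 | Expr Factor1; Factor1 -> a d Factor1 | ε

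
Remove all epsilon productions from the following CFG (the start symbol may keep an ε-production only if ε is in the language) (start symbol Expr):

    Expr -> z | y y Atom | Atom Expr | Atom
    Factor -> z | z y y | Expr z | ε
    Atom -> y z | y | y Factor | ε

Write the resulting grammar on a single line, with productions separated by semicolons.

Expr -> z | y y Atom | y y | Atom Expr | Atom | ε; Factor -> z | z y y | Expr z; Atom -> y z | y | y Factor

Nullable nonterminals: {Atom, Expr, Factor}.
ε ∈ L(G) since Expr is nullable, so keep Expr → ε.
For each production, add variants omitting each subset of nullable occurrences: Expr → y y Atom gives y y Atom | y y. Expr → Atom Expr gives Atom Expr | Atom.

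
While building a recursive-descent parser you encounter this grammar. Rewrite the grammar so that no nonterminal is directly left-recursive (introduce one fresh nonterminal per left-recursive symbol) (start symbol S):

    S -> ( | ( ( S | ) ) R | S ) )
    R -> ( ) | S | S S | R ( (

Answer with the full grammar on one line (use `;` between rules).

S, R are directly left-recursive.
For S: α = {) )}, β = {(, ( ( S, ) ) R}. Rewrite as S → β S' and S' → α S' | ε.
For R: α = {( (}, β = {( ), S, S S}. Rewrite as R → β R' and R' → α R' | ε.

S -> ( S' | ( ( S S' | ) ) R S'; R -> ( ) R' | S R' | S S R'; S' -> ) ) S' | ε; R' -> ( ( R' | ε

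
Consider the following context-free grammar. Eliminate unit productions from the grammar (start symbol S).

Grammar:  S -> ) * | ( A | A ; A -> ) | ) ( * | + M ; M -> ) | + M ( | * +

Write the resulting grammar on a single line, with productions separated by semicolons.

Unit pairs: S ⇒* {A}.
For each unit pair (A, B), copy every non-unit production of B to A, then drop all unit productions.

S -> ) * | ( A | ) | ) ( * | + M; A -> ) | ) ( * | + M; M -> ) | + M ( | * +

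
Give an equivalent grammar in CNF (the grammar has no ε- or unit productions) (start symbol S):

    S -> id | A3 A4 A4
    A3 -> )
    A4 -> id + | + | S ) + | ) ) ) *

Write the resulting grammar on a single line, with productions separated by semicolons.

S -> id | A3 Y1; A3 -> ); A4 -> X1 X2 | + | S Y2 | X3 Y3; X1 -> id; X2 -> +; X3 -> ); X4 -> *; Y1 -> A4 A4; Y2 -> X3 X2; Y3 -> X3 Y4; Y4 -> X3 X4

Introduce a nonterminal for each terminal appearing in a rule of length ≥ 2: X1 → id, X2 → +, X3 → ), X4 → *.
Binarize each right-hand side of length ≥ 3 by chaining fresh nonterminals (Y1, Y2, …): affected rules were S → A3 A4 A4; A4 → S X3 X2; A4 → X3 X3 X3 X4.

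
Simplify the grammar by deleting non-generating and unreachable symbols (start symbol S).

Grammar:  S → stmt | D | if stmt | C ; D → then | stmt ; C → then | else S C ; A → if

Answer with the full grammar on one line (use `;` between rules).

Generating nonterminals: {A, C, D, S}.
Reachable from S after that: {C, D, S}.
Removed useless symbols: {A} and every production mentioning them.

S → stmt | D | if stmt | C; D → then | stmt; C → then | else S C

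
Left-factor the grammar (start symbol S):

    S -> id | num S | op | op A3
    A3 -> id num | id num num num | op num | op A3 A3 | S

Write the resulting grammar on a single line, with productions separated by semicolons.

S has alternatives sharing prefix 'op': factor to S → op S' with S' → ε | A3.
A3 has alternatives sharing prefix 'id num': factor to A3 → id num A3' with A3' → ε | num num.
A3 has alternatives sharing prefix 'op': factor to A3 → op A3'' with A3'' → num | A3 A3.

S -> id | num S | op S'; A3 -> S | id num A3' | op A3''; S' -> eps | A3; A3' -> eps | num num; A3'' -> num | A3 A3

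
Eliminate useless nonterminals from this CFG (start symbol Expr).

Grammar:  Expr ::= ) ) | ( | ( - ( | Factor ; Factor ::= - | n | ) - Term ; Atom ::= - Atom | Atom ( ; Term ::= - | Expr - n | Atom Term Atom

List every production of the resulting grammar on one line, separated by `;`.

Generating nonterminals: {Expr, Factor, Term}.
Reachable from Expr after that: {Expr, Factor, Term}.
Removed useless symbols: {Atom} and every production mentioning them.

Expr ::= ) ) | ( | ( - ( | Factor; Factor ::= - | n | ) - Term; Term ::= - | Expr - n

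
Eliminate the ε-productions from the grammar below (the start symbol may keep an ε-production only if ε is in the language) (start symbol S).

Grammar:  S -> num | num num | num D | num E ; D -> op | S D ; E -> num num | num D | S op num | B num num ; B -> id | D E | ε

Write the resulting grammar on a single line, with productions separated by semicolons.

S -> num | num num | num D | num E; D -> op | S D; E -> num num | num D | S op num | B num num; B -> id | D E

Nullable nonterminals: {B}.
ε ∉ L(G), so no ε-production is kept.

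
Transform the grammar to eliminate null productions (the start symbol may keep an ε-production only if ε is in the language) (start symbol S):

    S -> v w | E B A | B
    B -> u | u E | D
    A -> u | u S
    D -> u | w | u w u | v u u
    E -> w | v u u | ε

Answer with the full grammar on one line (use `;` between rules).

S -> v w | E B A | B A | B; B -> u | u E | D; A -> u | u S; D -> u | w | u w u | v u u; E -> w | v u u

Nullable set = {E}.
ε ∉ L(G), so no ε-production is kept.
Expand every rule over subsets of its nullable positions: S → E B A gives E B A | B A.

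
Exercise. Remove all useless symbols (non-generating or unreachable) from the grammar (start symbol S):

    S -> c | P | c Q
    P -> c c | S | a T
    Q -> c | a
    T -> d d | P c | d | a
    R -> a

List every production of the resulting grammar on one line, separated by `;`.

S -> c | P | c Q; P -> c c | S | a T; Q -> c | a; T -> d d | P c | d | a

Generating nonterminals: {P, Q, R, S, T}.
Reachable from S after that: {P, Q, S, T}.
Removed useless symbols: {R} and every production mentioning them.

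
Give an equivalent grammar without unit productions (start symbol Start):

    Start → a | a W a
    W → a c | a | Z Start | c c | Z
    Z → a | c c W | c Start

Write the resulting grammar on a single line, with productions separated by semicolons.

Unit pairs: W ⇒* {Z}.
For each unit pair (A, B), copy every non-unit production of B to A, then drop all unit productions.

Start → a | a W a; W → a | c c W | c Start | a c | Z Start | c c; Z → a | c c W | c Start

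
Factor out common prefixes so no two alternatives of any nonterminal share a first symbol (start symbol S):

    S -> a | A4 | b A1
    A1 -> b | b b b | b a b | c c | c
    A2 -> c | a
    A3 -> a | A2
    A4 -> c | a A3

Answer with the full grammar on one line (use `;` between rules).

A1 has alternatives sharing prefix 'b': factor to A1 → b A1' with A1' → ε | b b | a b.
A1 has alternatives sharing prefix 'c': factor to A1 → c A1'' with A1'' → c | ε.

S -> a | A4 | b A1; A1 -> b A1' | c A1''; A2 -> c | a; A3 -> a | A2; A4 -> c | a A3; A1' -> ε | b b | a b; A1'' -> c | ε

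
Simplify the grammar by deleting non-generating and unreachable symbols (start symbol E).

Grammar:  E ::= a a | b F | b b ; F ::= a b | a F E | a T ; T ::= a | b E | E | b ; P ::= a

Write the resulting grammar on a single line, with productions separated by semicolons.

E ::= a a | b F | b b; F ::= a b | a F E | a T; T ::= a | b E | E | b

Generating nonterminals: {E, F, P, T}.
Reachable from E after that: {E, F, T}.
Removed useless symbols: {P} and every production mentioning them.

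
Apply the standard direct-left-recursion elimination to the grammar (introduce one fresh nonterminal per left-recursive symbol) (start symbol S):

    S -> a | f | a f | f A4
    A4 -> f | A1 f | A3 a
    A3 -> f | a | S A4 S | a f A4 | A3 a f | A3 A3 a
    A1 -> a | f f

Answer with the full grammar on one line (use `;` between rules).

A3 is directly left-recursive.
For A3: α = {a f, A3 a}, β = {f, a, S A4 S, a f A4}. Rewrite as A3 → β A3' and A3' → α A3' | ε.

S -> a | f | a f | f A4; A4 -> f | A1 f | A3 a; A3 -> f A3' | a A3' | S A4 S A3' | a f A4 A3'; A1 -> a | f f; A3' -> a f A3' | A3 a A3' | ε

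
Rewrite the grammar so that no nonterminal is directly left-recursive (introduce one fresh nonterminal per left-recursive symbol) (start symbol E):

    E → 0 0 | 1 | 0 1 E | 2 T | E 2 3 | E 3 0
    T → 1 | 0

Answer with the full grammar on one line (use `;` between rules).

E → 0 0 E' | 1 E' | 0 1 E E' | 2 T E'; T → 1 | 0; E' → 2 3 E' | 3 0 E' | ε

Left recursion appears on E.
For E: α = {2 3, 3 0}, β = {0 0, 1, 0 1 E, 2 T}. Rewrite as E → β E' and E' → α E' | ε.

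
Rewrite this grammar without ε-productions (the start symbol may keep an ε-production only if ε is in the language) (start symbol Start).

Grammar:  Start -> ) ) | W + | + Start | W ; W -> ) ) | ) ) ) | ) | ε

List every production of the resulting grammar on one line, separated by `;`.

Nullable nonterminals: {Start, W}.
ε ∈ L(G) since Start is nullable, so keep Start → ε.
For each production, add variants omitting each subset of nullable occurrences: Start → W + gives W + | +.

Start -> ) ) | W + | + | + Start | W | ε; W -> ) ) | ) ) ) | )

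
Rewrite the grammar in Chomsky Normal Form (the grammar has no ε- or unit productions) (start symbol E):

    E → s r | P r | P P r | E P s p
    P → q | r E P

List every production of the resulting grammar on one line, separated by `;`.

E → X1 X2 | P X2 | P Y1 | E Y2; P → q | X2 Y4; X1 → s; X2 → r; X3 → p; Y1 → P X2; Y2 → P Y3; Y3 → X1 X3; Y4 → E P

Introduce a nonterminal for each terminal appearing in a rule of length ≥ 2: X1 → s, X2 → r, X3 → p.
Binarize each right-hand side of length ≥ 3 by chaining fresh nonterminals (Y1, Y2, …): affected rules were E → P P X2; E → E P X1 X3; P → X2 E P.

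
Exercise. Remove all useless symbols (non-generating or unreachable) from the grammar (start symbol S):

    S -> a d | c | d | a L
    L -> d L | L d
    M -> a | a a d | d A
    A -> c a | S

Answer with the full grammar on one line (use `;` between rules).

Generating nonterminals: {A, M, S}.
Reachable from S after that: {S}.
Removed useless symbols: {A, L, M} and every production mentioning them.

S -> a d | c | d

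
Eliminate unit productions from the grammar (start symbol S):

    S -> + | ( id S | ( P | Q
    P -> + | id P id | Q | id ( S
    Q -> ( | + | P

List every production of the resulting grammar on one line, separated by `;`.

S -> + | ( id S | ( P | id P id | id ( S | (; P -> + | id P id | id ( S | (; Q -> + | id P id | id ( S | (

Unit pairs: P ⇒* {Q}; Q ⇒* {P}; S ⇒* {P, Q}.
For every A with A ⇒* B via unit rules, add B's non-unit alternatives to A; then delete every rule of the form X → Y.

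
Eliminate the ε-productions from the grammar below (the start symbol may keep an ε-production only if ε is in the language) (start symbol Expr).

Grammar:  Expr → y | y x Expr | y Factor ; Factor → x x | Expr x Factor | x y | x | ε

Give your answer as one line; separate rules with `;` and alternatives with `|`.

The nullable symbols are {Factor}.
ε ∉ L(G), so no ε-production is kept.
Add the nullable-subset variants: Factor → Expr x Factor gives Expr x Factor | Expr x.

Expr → y | y x Expr | y Factor; Factor → x x | Expr x Factor | Expr x | x y | x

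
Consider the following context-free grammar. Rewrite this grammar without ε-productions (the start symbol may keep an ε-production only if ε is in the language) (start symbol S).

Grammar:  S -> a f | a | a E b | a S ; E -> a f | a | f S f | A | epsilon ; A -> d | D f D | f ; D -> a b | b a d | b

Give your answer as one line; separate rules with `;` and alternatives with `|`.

S -> a f | a | a E b | a b | a S; E -> a f | a | f S f | A; A -> d | D f D | f; D -> a b | b a d | b

The nullable symbols are {E}.
ε ∉ L(G), so no ε-production is kept.
Add the nullable-subset variants: S → a E b gives a E b | a b.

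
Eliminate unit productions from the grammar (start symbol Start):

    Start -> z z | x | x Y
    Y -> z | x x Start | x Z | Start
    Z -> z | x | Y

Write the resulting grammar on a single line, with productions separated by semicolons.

Unit pairs: Y ⇒* {Start}; Z ⇒* {Start, Y}.
For each unit pair (A, B), copy every non-unit production of B to A, then drop all unit productions.

Start -> z z | x | x Y; Y -> z z | x | x Y | z | x x Start | x Z; Z -> z | x | z z | x Y | x x Start | x Z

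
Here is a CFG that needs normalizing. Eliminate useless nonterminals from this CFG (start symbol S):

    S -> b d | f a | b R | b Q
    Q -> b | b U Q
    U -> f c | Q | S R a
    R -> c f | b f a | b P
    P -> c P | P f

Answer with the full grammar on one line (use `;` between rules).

Generating nonterminals: {Q, R, S, U}.
Reachable from S after that: {Q, R, S, U}.
Removed useless symbols: {P} and every production mentioning them.

S -> b d | f a | b R | b Q; Q -> b | b U Q; U -> f c | Q | S R a; R -> c f | b f a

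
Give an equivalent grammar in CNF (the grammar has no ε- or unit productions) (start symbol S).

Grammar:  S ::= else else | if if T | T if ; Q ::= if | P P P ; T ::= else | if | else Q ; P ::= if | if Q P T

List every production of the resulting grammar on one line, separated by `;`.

Introduce a nonterminal for each terminal appearing in a rule of length ≥ 2: X1 → else, X2 → if.
Binarize each right-hand side of length ≥ 3 by chaining fresh nonterminals (Y1, Y2, …): affected rules were S → X2 X2 T; Q → P P P; P → X2 Q P T.

S ::= X1 X1 | X2 Y1 | T X2; Q ::= if | P Y2; T ::= else | if | X1 Q; P ::= if | X2 Y3; X1 ::= else; X2 ::= if; Y1 ::= X2 T; Y2 ::= P P; Y3 ::= Q Y4; Y4 ::= P T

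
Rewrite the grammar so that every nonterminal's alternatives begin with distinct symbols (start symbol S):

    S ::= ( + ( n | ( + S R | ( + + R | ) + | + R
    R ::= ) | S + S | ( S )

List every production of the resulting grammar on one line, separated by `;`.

S ::= ) + | + R | ( + S'; R ::= ) | S + S | ( S ); S' ::= ( n | S R | + R

S has alternatives sharing prefix '( +': factor to S → ( + S' with S' → ( n | S R | + R.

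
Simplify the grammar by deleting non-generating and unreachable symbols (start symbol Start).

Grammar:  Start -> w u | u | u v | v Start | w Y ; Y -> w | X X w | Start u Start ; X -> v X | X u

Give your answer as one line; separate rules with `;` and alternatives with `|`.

Generating nonterminals: {Start, Y}.
Reachable from Start after that: {Start, Y}.
Removed useless symbols: {X} and every production mentioning them.

Start -> w u | u | u v | v Start | w Y; Y -> w | Start u Start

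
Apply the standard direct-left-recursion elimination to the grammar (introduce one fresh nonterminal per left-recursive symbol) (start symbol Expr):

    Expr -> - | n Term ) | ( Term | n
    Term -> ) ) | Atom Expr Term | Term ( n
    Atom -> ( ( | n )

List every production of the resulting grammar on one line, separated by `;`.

Left recursion appears on Term.
For Term: α = {( n}, β = {) ), Atom Expr Term}. Rewrite as Term → β Term1 and Term1 → α Term1 | ε.

Expr -> - | n Term ) | ( Term | n; Term -> ) ) Term1 | Atom Expr Term Term1; Atom -> ( ( | n ); Term1 -> ( n Term1 | ε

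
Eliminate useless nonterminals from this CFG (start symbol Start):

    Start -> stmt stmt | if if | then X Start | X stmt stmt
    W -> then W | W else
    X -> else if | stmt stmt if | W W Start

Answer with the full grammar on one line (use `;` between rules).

Start -> stmt stmt | if if | then X Start | X stmt stmt; X -> else if | stmt stmt if

Generating nonterminals: {Start, X}.
Reachable from Start after that: {Start, X}.
Removed useless symbols: {W} and every production mentioning them.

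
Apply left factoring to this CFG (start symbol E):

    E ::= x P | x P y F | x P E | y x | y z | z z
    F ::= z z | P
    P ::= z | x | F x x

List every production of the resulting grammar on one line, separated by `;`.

E has alternatives sharing prefix 'x P': factor to E → x P E' with E' → ε | y F | E.
E has alternatives sharing prefix 'y': factor to E → y E'' with E'' → x | z.

E ::= z z | x P E' | y E''; F ::= z z | P; P ::= z | x | F x x; E' ::= ε | y F | E; E'' ::= x | z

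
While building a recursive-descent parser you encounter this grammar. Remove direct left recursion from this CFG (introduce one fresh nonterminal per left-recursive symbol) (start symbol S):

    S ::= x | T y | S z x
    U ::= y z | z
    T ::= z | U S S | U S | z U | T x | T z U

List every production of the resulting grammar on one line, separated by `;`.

S ::= x S' | T y S'; U ::= y z | z; T ::= z T' | U S S T' | U S T' | z U T'; S' ::= z x S' | eps; T' ::= x T' | z U T' | eps

Left recursion appears on S, T.
For S: α = {z x}, β = {x, T y}. Rewrite as S → β S' and S' → α S' | ε.
For T: α = {x, z U}, β = {z, U S S, U S, z U}. Rewrite as T → β T' and T' → α T' | ε.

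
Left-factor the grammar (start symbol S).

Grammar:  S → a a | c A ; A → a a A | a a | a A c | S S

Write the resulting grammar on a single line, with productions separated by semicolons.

A has alternatives sharing prefix 'a': factor to A → a A' with A' → a A | a | A c.
A' has alternatives sharing prefix 'a': factor to A' → a A'' with A'' → A | ε.

S → a a | c A; A → S S | a A'; A' → A c | a A''; A'' → A | eps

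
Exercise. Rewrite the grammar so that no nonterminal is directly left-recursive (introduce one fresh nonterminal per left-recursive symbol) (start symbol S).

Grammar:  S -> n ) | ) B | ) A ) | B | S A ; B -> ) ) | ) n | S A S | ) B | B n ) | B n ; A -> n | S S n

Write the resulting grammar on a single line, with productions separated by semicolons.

Directly left-recursive nonterminals: S, B.
For S: α = {A}, β = {n ), ) B, ) A ), B}. Rewrite as S → β S' and S' → α S' | ε.
For B: α = {n ), n}, β = {) ), ) n, S A S, ) B}. Rewrite as B → β B' and B' → α B' | ε.

S -> n ) S' | ) B S' | ) A ) S' | B S'; B -> ) ) B' | ) n B' | S A S B' | ) B B'; A -> n | S S n; S' -> A S' | ε; B' -> n ) B' | n B' | ε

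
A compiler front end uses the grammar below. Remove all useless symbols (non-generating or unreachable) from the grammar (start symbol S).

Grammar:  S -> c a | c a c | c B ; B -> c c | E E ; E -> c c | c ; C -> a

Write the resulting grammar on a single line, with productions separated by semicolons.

S -> c a | c a c | c B; B -> c c | E E; E -> c c | c

Generating nonterminals: {B, C, E, S}.
Reachable from S after that: {B, E, S}.
Removed useless symbols: {C} and every production mentioning them.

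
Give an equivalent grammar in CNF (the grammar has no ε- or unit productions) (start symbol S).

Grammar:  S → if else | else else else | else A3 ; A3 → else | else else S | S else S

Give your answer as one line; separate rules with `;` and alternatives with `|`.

Introduce a nonterminal for each terminal appearing in a rule of length ≥ 2: X1 → if, X2 → else.
Binarize each right-hand side of length ≥ 3 by chaining fresh nonterminals (Y1, Y2, …): affected rules were S → X2 X2 X2; A3 → X2 X2 S; A3 → S X2 S.

S → X1 X2 | X2 Y1 | X2 A3; A3 → else | X2 Y2 | S Y3; X1 → if; X2 → else; Y1 → X2 X2; Y2 → X2 S; Y3 → X2 S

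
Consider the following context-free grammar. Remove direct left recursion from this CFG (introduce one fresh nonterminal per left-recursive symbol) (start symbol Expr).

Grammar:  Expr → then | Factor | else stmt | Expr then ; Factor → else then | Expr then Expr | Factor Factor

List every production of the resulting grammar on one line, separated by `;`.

Expr, Factor are directly left-recursive.
For Expr: α = {then}, β = {then, Factor, else stmt}. Rewrite as Expr → β Expr1 and Expr1 → α Expr1 | ε.
For Factor: α = {Factor}, β = {else then, Expr then Expr}. Rewrite as Factor → β Factor1 and Factor1 → α Factor1 | ε.

Expr → then Expr1 | Factor Expr1 | else stmt Expr1; Factor → else then Factor1 | Expr then Expr Factor1; Expr1 → then Expr1 | eps; Factor1 → Factor Factor1 | eps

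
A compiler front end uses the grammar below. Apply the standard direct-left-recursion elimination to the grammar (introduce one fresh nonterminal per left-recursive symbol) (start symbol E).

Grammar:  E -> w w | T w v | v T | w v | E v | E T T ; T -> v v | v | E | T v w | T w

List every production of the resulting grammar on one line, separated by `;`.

Directly left-recursive nonterminals: E, T.
For E: α = {v, T T}, β = {w w, T w v, v T, w v}. Rewrite as E → β E' and E' → α E' | ε.
For T: α = {v w, w}, β = {v v, v, E}. Rewrite as T → β T' and T' → α T' | ε.

E -> w w E' | T w v E' | v T E' | w v E'; T -> v v T' | v T' | E T'; E' -> v E' | T T E' | ε; T' -> v w T' | w T' | ε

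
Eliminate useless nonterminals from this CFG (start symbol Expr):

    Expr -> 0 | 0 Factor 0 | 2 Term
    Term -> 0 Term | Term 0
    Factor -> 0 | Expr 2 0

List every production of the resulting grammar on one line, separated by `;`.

Expr -> 0 | 0 Factor 0; Factor -> 0 | Expr 2 0

Generating nonterminals: {Expr, Factor}.
Reachable from Expr after that: {Expr, Factor}.
Removed useless symbols: {Term} and every production mentioning them.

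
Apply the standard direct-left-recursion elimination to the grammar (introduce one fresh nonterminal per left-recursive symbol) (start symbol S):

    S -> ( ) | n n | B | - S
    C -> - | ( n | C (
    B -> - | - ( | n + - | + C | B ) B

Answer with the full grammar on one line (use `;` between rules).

S -> ( ) | n n | B | - S; C -> - C' | ( n C'; B -> - B' | - ( B' | n + - B' | + C B'; C' -> ( C' | epsilon; B' -> ) B B' | epsilon

Directly left-recursive nonterminals: C, B.
For C: α = {(}, β = {-, ( n}. Rewrite as C → β C' and C' → α C' | ε.
For B: α = {) B}, β = {-, - (, n + -, + C}. Rewrite as B → β B' and B' → α B' | ε.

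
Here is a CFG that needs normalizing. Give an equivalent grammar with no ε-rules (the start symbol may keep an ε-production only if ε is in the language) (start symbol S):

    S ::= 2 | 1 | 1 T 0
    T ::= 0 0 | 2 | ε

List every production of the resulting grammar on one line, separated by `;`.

S ::= 2 | 1 | 1 T 0 | 1 0; T ::= 0 0 | 2

Nullable set = {T}.
ε ∉ L(G), so no ε-production is kept.
Expand every rule over subsets of its nullable positions: S → 1 T 0 gives 1 T 0 | 1 0.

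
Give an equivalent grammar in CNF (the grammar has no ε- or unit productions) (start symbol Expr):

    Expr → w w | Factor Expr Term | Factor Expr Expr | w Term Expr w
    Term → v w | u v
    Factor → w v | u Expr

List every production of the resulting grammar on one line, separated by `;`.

Expr → X1 X1 | Factor Y1 | Factor Y2 | X1 Y3; Term → X2 X1 | X3 X2; Factor → X1 X2 | X3 Expr; X1 → w; X2 → v; X3 → u; Y1 → Expr Term; Y2 → Expr Expr; Y3 → Term Y4; Y4 → Expr X1

Introduce a nonterminal for each terminal appearing in a rule of length ≥ 2: X1 → w, X2 → v, X3 → u.
Binarize each right-hand side of length ≥ 3 by chaining fresh nonterminals (Y1, Y2, …): affected rules were Expr → Factor Expr Term; Expr → Factor Expr Expr; Expr → X1 Term Expr X1.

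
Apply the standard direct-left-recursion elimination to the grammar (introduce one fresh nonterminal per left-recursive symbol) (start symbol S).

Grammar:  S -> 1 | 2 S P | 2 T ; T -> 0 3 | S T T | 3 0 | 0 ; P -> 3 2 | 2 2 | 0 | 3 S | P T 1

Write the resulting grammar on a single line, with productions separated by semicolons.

Directly left-recursive nonterminal: P.
For P: α = {T 1}, β = {3 2, 2 2, 0, 3 S}. Rewrite as P → β P' and P' → α P' | ε.

S -> 1 | 2 S P | 2 T; T -> 0 3 | S T T | 3 0 | 0; P -> 3 2 P' | 2 2 P' | 0 P' | 3 S P'; P' -> T 1 P' | epsilon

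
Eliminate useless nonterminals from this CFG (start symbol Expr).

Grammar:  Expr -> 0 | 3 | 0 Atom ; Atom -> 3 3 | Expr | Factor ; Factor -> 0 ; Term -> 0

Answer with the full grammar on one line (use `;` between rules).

Expr -> 0 | 3 | 0 Atom; Atom -> 3 3 | Expr | Factor; Factor -> 0

Generating nonterminals: {Atom, Expr, Factor, Term}.
Reachable from Expr after that: {Atom, Expr, Factor}.
Removed useless symbols: {Term} and every production mentioning them.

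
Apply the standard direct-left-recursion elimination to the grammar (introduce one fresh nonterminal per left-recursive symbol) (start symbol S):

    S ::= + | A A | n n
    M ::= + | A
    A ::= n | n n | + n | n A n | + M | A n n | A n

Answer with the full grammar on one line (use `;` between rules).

S ::= + | A A | n n; M ::= + | A; A ::= n A' | n n A' | + n A' | n A n A' | + M A'; A' ::= n n A' | n A' | ε

Directly left-recursive nonterminal: A.
For A: α = {n n, n}, β = {n, n n, + n, n A n, + M}. Rewrite as A → β A' and A' → α A' | ε.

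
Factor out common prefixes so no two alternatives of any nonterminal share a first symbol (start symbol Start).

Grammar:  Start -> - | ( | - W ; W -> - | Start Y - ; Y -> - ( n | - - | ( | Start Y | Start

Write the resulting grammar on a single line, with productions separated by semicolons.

Start -> ( | - Start1; W -> - | Start Y -; Y -> ( | - Y1 | Start Y2; Start1 -> eps | W; Y1 -> ( n | -; Y2 -> Y | eps

Start has alternatives sharing prefix '-': factor to Start → - Start1 with Start1 → ε | W.
Y has alternatives sharing prefix '-': factor to Y → - Y1 with Y1 → ( n | -.
Y has alternatives sharing prefix 'Start': factor to Y → Start Y2 with Y2 → Y | ε.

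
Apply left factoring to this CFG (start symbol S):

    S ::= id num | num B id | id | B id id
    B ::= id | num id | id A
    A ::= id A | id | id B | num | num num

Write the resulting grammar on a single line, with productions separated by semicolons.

S ::= num B id | B id id | id S'; B ::= num id | id B'; A ::= id A' | num A''; S' ::= num | ε; B' ::= ε | A; A' ::= A | ε | B; A'' ::= ε | num

S has alternatives sharing prefix 'id': factor to S → id S' with S' → num | ε.
B has alternatives sharing prefix 'id': factor to B → id B' with B' → ε | A.
A has alternatives sharing prefix 'id': factor to A → id A' with A' → A | ε | B.
A has alternatives sharing prefix 'num': factor to A → num A'' with A'' → ε | num.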